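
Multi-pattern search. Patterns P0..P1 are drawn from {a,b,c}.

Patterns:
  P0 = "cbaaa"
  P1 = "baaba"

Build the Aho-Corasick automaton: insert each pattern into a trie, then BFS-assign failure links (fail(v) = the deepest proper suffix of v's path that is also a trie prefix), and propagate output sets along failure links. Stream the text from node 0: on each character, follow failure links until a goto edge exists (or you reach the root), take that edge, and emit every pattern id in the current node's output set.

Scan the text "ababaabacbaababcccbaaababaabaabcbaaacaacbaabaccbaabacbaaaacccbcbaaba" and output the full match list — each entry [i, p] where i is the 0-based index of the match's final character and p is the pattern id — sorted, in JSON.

Build automaton:
Trie (insert patterns):
  0='ε' goto b→6 c→1
  1='c' goto b→2
  2='cb' goto a→3
  3='cba' goto a→4
  4='cbaa' goto a→5
  5='cbaaa' goto ·  ←P0
  6='b' goto a→7
  7='ba' goto a→8
  8='baa' goto b→9
  9='baab' goto a→10
  10='baaba' goto ·  ←P1

Failure links (BFS by depth):
  n1('c'): parent n0 fail=0; on 'c' 0 → fail=0;  out ∅∪∅=∅
  n6('b'): parent n0 fail=0; on 'b' 0 → fail=0;  out ∅∪∅=∅
  n2('cb'): parent n1 fail=0; on 'b' 0 → fail=6;  out ∅∪∅=∅
  n7('ba'): parent n6 fail=0; on 'a' 0 → fail=0;  out ∅∪∅=∅
  n3('cba'): parent n2 fail=6; on 'a' 6 → fail=7;  out ∅∪∅=∅
  n8('baa'): parent n7 fail=0; on 'a' 0 → fail=0;  out ∅∪∅=∅
  n4('cbaa'): parent n3 fail=7; on 'a' 7 → fail=8;  out ∅∪∅=∅
  n9('baab'): parent n8 fail=0; on 'b' 0 → fail=6;  out ∅∪∅=∅
  n5('cbaaa'): parent n4 fail=8; on 'a' 8→0 → fail=0;  out {0}∪∅={0}
  n10('baaba'): parent n9 fail=6; on 'a' 6 → fail=7;  out {1}∪∅={1}

Run:
i=0 'a': node 0→0
i=1 'b': node 0→6
i=2 'a': node 6→7
i=3 'b': node 7→6 (via fail)
i=4 'a': node 6→7
i=5 'a': node 7→8
i=6 'b': node 8→9
i=7 'a': node 9→10  emit P1@[3:7]
i=8 'c': node 10→1 (via fail)
i=9 'b': node 1→2
i=10 'a': node 2→3
i=11 'a': node 3→4
i=12 'b': node 4→9 (via fail)
i=13 'a': node 9→10  emit P1@[9:13]
i=14 'b': node 10→6 (via fail)
i=15 'c': node 6→1 (via fail)
i=16 'c': node 1→1 (via fail)
i=17 'c': node 1→1 (via fail)
i=18 'b': node 1→2
i=19 'a': node 2→3
i=20 'a': node 3→4
i=21 'a': node 4→5  emit P0@[17:21]
i=22 'b': node 5→6 (via fail)
i=23 'a': node 6→7
i=24 'b': node 7→6 (via fail)
i=25 'a': node 6→7
i=26 'a': node 7→8
i=27 'b': node 8→9
i=28 'a': node 9→10  emit P1@[24:28]
i=29 'a': node 10→8 (via fail)
i=30 'b': node 8→9
i=31 'c': node 9→1 (via fail)
i=32 'b': node 1→2
i=33 'a': node 2→3
i=34 'a': node 3→4
i=35 'a': node 4→5  emit P0@[31:35]
i=36 'c': node 5→1 (via fail)
i=37 'a': node 1→0 (via fail)
i=38 'a': node 0→0
i=39 'c': node 0→1
i=40 'b': node 1→2
i=41 'a': node 2→3
i=42 'a': node 3→4
i=43 'b': node 4→9 (via fail)
i=44 'a': node 9→10  emit P1@[40:44]
i=45 'c': node 10→1 (via fail)
i=46 'c': node 1→1 (via fail)
i=47 'b': node 1→2
i=48 'a': node 2→3
i=49 'a': node 3→4
i=50 'b': node 4→9 (via fail)
i=51 'a': node 9→10  emit P1@[47:51]
i=52 'c': node 10→1 (via fail)
i=53 'b': node 1→2
i=54 'a': node 2→3
i=55 'a': node 3→4
i=56 'a': node 4→5  emit P0@[52:56]
i=57 'a': node 5→0 (via fail)
i=58 'c': node 0→1
i=59 'c': node 1→1 (via fail)
i=60 'c': node 1→1 (via fail)
i=61 'b': node 1→2
i=62 'c': node 2→1 (via fail)
i=63 'b': node 1→2
i=64 'a': node 2→3
i=65 'a': node 3→4
i=66 'b': node 4→9 (via fail)
i=67 'a': node 9→10  emit P1@[63:67]

All matches (sorted): [[7,1],[13,1],[21,0],[28,1],[35,0],[44,1],[51,1],[56,0],[67,1]]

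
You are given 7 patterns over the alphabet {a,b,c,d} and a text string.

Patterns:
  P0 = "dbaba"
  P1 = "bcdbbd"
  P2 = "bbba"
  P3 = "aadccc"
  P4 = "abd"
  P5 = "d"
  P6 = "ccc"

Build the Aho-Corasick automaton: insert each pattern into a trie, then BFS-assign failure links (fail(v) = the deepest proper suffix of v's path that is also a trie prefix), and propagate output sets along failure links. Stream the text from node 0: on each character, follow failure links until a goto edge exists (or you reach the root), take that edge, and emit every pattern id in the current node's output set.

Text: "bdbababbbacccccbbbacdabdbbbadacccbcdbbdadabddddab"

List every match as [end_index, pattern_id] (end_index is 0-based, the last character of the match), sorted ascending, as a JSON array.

Build:
Trie nodes:
  n0 'ε': a→15 b→6 c→23 d→1
  n1 'd': b→2  ←P5
  n2 'db': a→3
  n3 'dba': b→4
  n4 'dbab': a→5
  n5 'dbaba': ·  ←P0
  n6 'b': b→12 c→7
  n7 'bc': d→8
  n8 'bcd': b→9
  n9 'bcdb': b→10
  n10 'bcdbb': d→11
  n11 'bcdbbd': ·  ←P1
  n12 'bb': b→13
  n13 'bbb': a→14
  n14 'bbba': ·  ←P2
  n15 'a': a→16 b→21
  n16 'aa': d→17
  n17 'aad': c→18
  n18 'aadc': c→19
  n19 'aadcc': c→20
  n20 'aadccc': ·  ←P3
  n21 'ab': d→22
  n22 'abd': ·  ←P4
  n23 'c': c→24
  n24 'cc': c→25
  n25 'ccc': ·  ←P6

Failure links (BFS by depth):
  n1('d'): parent n0 fail=0; on 'd' 0 → fail=0;  out {5}∪∅={5}
  n6('b'): parent n0 fail=0; on 'b' 0 → fail=0;  out ∅∪∅=∅
  n15('a'): parent n0 fail=0; on 'a' 0 → fail=0;  out ∅∪∅=∅
  n23('c'): parent n0 fail=0; on 'c' 0 → fail=0;  out ∅∪∅=∅
  n2('db'): parent n1 fail=0; on 'b' 0 → fail=6;  out ∅∪∅=∅
  n7('bc'): parent n6 fail=0; on 'c' 0 → fail=23;  out ∅∪∅=∅
  n12('bb'): parent n6 fail=0; on 'b' 0 → fail=6;  out ∅∪∅=∅
  n16('aa'): parent n15 fail=0; on 'a' 0 → fail=15;  out ∅∪∅=∅
  n21('ab'): parent n15 fail=0; on 'b' 0 → fail=6;  out ∅∪∅=∅
  n24('cc'): parent n23 fail=0; on 'c' 0 → fail=23;  out ∅∪∅=∅
  n3('dba'): parent n2 fail=6; on 'a' 6→0 → fail=15;  out ∅∪∅=∅
  n8('bcd'): parent n7 fail=23; on 'd' 23→0 → fail=1;  out ∅∪{5}={5}
  n13('bbb'): parent n12 fail=6; on 'b' 6 → fail=12;  out ∅∪∅=∅
  n17('aad'): parent n16 fail=15; on 'd' 15→0 → fail=1;  out ∅∪{5}={5}
  n22('abd'): parent n21 fail=6; on 'd' 6→0 → fail=1;  out {4}∪{5}={4,5}
  n25('ccc'): parent n24 fail=23; on 'c' 23 → fail=24;  out {6}∪∅={6}
  n4('dbab'): parent n3 fail=15; on 'b' 15 → fail=21;  out ∅∪∅=∅
  n9('bcdb'): parent n8 fail=1; on 'b' 1 → fail=2;  out ∅∪∅=∅
  n14('bbba'): parent n13 fail=12; on 'a' 12→6→0 → fail=15;  out {2}∪∅={2}
  n18('aadc'): parent n17 fail=1; on 'c' 1→0 → fail=23;  out ∅∪∅=∅
  n5('dbaba'): parent n4 fail=21; on 'a' 21→6→0 → fail=15;  out {0}∪∅={0}
  n10('bcdbb'): parent n9 fail=2; on 'b' 2→6 → fail=12;  out ∅∪∅=∅
  n19('aadcc'): parent n18 fail=23; on 'c' 23 → fail=24;  out ∅∪∅=∅
  n11('bcdbbd'): parent n10 fail=12; on 'd' 12→6→0 → fail=1;  out {1}∪{5}={1,5}
  n20('aadccc'): parent n19 fail=24; on 'c' 24 → fail=25;  out {3}∪{6}={3,6}

Scan:
i=0 'b': node 0→6
i=1 'd': node 6→1 ·f  ** P5@[1:1]
i=2 'b': node 1→2
i=3 'a': node 2→3
i=4 'b': node 3→4
i=5 'a': node 4→5  ** P0@[1:5]
i=6 'b': node 5→21 ·f
i=7 'b': node 21→12 ·f
i=8 'b': node 12→13
i=9 'a': node 13→14  ** P2@[6:9]
i=10 'c': node 14→23 ·f
i=11 'c': node 23→24
i=12 'c': node 24→25  ** P6@[10:12]
i=13 'c': node 25→25 ·f  ** P6@[11:13]
i=14 'c': node 25→25 ·f  ** P6@[12:14]
i=15 'b': node 25→6 ·f
i=16 'b': node 6→12
i=17 'b': node 12→13
i=18 'a': node 13→14  ** P2@[15:18]
i=19 'c': node 14→23 ·f
i=20 'd': node 23→1 ·f  ** P5@[20:20]
i=21 'a': node 1→15 ·f
i=22 'b': node 15→21
i=23 'd': node 21→22  ** P4@[21:23],P5@[23:23]
i=24 'b': node 22→2 ·f
i=25 'b': node 2→12 ·f
i=26 'b': node 12→13
i=27 'a': node 13→14  ** P2@[24:27]
i=28 'd': node 14→1 ·f  ** P5@[28:28]
i=29 'a': node 1→15 ·f
i=30 'c': node 15→23 ·f
i=31 'c': node 23→24
i=32 'c': node 24→25  ** P6@[30:32]
i=33 'b': node 25→6 ·f
i=34 'c': node 6→7
i=35 'd': node 7→8  ** P5@[35:35]
i=36 'b': node 8→9
i=37 'b': node 9→10
i=38 'd': node 10→11  ** P1@[33:38],P5@[38:38]
i=39 'a': node 11→15 ·f
i=40 'd': node 15→1 ·f  ** P5@[40:40]
i=41 'a': node 1→15 ·f
i=42 'b': node 15→21
i=43 'd': node 21→22  ** P4@[41:43],P5@[43:43]
i=44 'd': node 22→1 ·f  ** P5@[44:44]
i=45 'd': node 1→1 ·f  ** P5@[45:45]
i=46 'd': node 1→1 ·f  ** P5@[46:46]
i=47 'a': node 1→15 ·f
i=48 'b': node 15→21

Result: [[1,5],[5,0],[9,2],[12,6],[13,6],[14,6],[18,2],[20,5],[23,4],[23,5],[27,2],[28,5],[32,6],[35,5],[38,1],[38,5],[40,5],[43,4],[43,5],[44,5],[45,5],[46,5]]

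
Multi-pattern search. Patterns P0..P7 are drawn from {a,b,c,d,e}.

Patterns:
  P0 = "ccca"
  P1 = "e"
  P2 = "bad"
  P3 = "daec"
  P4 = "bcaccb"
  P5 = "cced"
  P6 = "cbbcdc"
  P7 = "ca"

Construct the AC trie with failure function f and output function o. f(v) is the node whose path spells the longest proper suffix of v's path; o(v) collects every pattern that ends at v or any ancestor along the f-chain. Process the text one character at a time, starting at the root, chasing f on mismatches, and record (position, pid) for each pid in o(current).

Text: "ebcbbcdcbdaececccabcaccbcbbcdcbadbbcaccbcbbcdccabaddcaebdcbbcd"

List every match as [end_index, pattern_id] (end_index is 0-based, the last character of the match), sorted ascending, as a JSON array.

Build automaton:
Trie nodes:
  0='ε' goto b→6 c→1 d→9 e→5
  1='c' goto a→25 b→20 c→2
  2='cc' goto c→3 e→18
  3='ccc' goto a→4
  4='ccca' goto ·  [P0 ends]
  5='e' goto ·  [P1 ends]
  6='b' goto a→7 c→13
  7='ba' goto d→8
  8='bad' goto ·  [P2 ends]
  9='d' goto a→10
  10='da' goto e→11
  11='dae' goto c→12
  12='daec' goto ·  [P3 ends]
  13='bc' goto a→14
  14='bca' goto c→15
  15='bcac' goto c→16
  16='bcacc' goto b→17
  17='bcaccb' goto ·  [P4 ends]
  18='cce' goto d→19
  19='cced' goto ·  [P5 ends]
  20='cb' goto b→21
  21='cbb' goto c→22
  22='cbbc' goto d→23
  23='cbbcd' goto c→24
  24='cbbcdc' goto ·  [P6 ends]
  25='ca' goto ·  [P7 ends]

Failure links (BFS by depth):
  n1('c'): parent n0 fail=0; on 'c' 0 → fail=0;  out ∅∪∅=∅
  n5('e'): parent n0 fail=0; on 'e' 0 → fail=0;  out {1}∪∅={1}
  n6('b'): parent n0 fail=0; on 'b' 0 → fail=0;  out ∅∪∅=∅
  n9('d'): parent n0 fail=0; on 'd' 0 → fail=0;  out ∅∪∅=∅
  n2('cc'): parent n1 fail=0; on 'c' 0 → fail=1;  out ∅∪∅=∅
  n7('ba'): parent n6 fail=0; on 'a' 0 → fail=0;  out ∅∪∅=∅
  n10('da'): parent n9 fail=0; on 'a' 0 → fail=0;  out ∅∪∅=∅
  n13('bc'): parent n6 fail=0; on 'c' 0 → fail=1;  out ∅∪∅=∅
  n20('cb'): parent n1 fail=0; on 'b' 0 → fail=6;  out ∅∪∅=∅
  n25('ca'): parent n1 fail=0; on 'a' 0 → fail=0;  out {7}∪∅={7}
  n3('ccc'): parent n2 fail=1; on 'c' 1 → fail=2;  out ∅∪∅=∅
  n8('bad'): parent n7 fail=0; on 'd' 0 → fail=9;  out {2}∪∅={2}
  n11('dae'): parent n10 fail=0; on 'e' 0 → fail=5;  out ∅∪{1}={1}
  n14('bca'): parent n13 fail=1; on 'a' 1 → fail=25;  out ∅∪{7}={7}
  n18('cce'): parent n2 fail=1; on 'e' 1→0 → fail=5;  out ∅∪{1}={1}
  n21('cbb'): parent n20 fail=6; on 'b' 6→0 → fail=6;  out ∅∪∅=∅
  n4('ccca'): parent n3 fail=2; on 'a' 2→1 → fail=25;  out {0}∪{7}={0,7}
  n12('daec'): parent n11 fail=5; on 'c' 5→0 → fail=1;  out {3}∪∅={3}
  n15('bcac'): parent n14 fail=25; on 'c' 25→0 → fail=1;  out ∅∪∅=∅
  n19('cced'): parent n18 fail=5; on 'd' 5→0 → fail=9;  out {5}∪∅={5}
  n22('cbbc'): parent n21 fail=6; on 'c' 6 → fail=13;  out ∅∪∅=∅
  n16('bcacc'): parent n15 fail=1; on 'c' 1 → fail=2;  out ∅∪∅=∅
  n23('cbbcd'): parent n22 fail=13; on 'd' 13→1→0 → fail=9;  out ∅∪∅=∅
  n17('bcaccb'): parent n16 fail=2; on 'b' 2→1 → fail=20;  out {4}∪∅={4}
  n24('cbbcdc'): parent n23 fail=9; on 'c' 9→0 → fail=1;  out {6}∪∅={6}

Text stream:
pos 0 'e': at 5  emit P1@[0:0]
pos 1 'b': at 6 (via fail)
pos 2 'c': at 13
pos 3 'b': at 20 (via fail)
pos 4 'b': at 21
pos 5 'c': at 22
pos 6 'd': at 23
pos 7 'c': at 24  emit P6@[2:7]
pos 8 'b': at 20 (via fail)
pos 9 'd': at 9 (via fail)
pos 10 'a': at 10
pos 11 'e': at 11  emit P1@[11:11]
pos 12 'c': at 12  emit P3@[9:12]
pos 13 'e': at 5 (via fail)  emit P1@[13:13]
pos 14 'c': at 1 (via fail)
pos 15 'c': at 2
pos 16 'c': at 3
pos 17 'a': at 4  emit P0@[14:17],P7@[16:17]
pos 18 'b': at 6 (via fail)
pos 19 'c': at 13
pos 20 'a': at 14  emit P7@[19:20]
pos 21 'c': at 15
pos 22 'c': at 16
pos 23 'b': at 17  emit P4@[18:23]
pos 24 'c': at 13 (via fail)
pos 25 'b': at 20 (via fail)
pos 26 'b': at 21
pos 27 'c': at 22
pos 28 'd': at 23
pos 29 'c': at 24  emit P6@[24:29]
pos 30 'b': at 20 (via fail)
pos 31 'a': at 7 (via fail)
pos 32 'd': at 8  emit P2@[30:32]
pos 33 'b': at 6 (via fail)
pos 34 'b': at 6 (via fail)
pos 35 'c': at 13
pos 36 'a': at 14  emit P7@[35:36]
pos 37 'c': at 15
pos 38 'c': at 16
pos 39 'b': at 17  emit P4@[34:39]
pos 40 'c': at 13 (via fail)
pos 41 'b': at 20 (via fail)
pos 42 'b': at 21
pos 43 'c': at 22
pos 44 'd': at 23
pos 45 'c': at 24  emit P6@[40:45]
pos 46 'c': at 2 (via fail)
pos 47 'a': at 25 (via fail)  emit P7@[46:47]
pos 48 'b': at 6 (via fail)
pos 49 'a': at 7
pos 50 'd': at 8  emit P2@[48:50]
pos 51 'd': at 9 (via fail)
pos 52 'c': at 1 (via fail)
pos 53 'a': at 25  emit P7@[52:53]
pos 54 'e': at 5 (via fail)  emit P1@[54:54]
pos 55 'b': at 6 (via fail)
pos 56 'd': at 9 (via fail)
pos 57 'c': at 1 (via fail)
pos 58 'b': at 20
pos 59 'b': at 21
pos 60 'c': at 22
pos 61 'd': at 23

All matches (sorted): [[0,1],[7,6],[11,1],[12,3],[13,1],[17,0],[17,7],[20,7],[23,4],[29,6],[32,2],[36,7],[39,4],[45,6],[47,7],[50,2],[53,7],[54,1]]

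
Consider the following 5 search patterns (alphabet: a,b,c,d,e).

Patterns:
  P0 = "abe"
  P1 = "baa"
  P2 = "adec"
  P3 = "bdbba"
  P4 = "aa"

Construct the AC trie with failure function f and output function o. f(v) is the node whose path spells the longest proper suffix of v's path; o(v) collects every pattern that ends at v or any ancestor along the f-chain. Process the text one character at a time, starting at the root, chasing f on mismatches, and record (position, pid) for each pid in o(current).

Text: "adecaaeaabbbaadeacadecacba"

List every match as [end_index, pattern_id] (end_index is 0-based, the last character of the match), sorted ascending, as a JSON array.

Build automaton:
Trie (insert patterns):
  0='ε' goto a→1 b→4
  1='a' goto a→14 b→2 d→7
  2='ab' goto e→3
  3='abe' goto ·  ←P0
  4='b' goto a→5 d→10
  5='ba' goto a→6
  6='baa' goto ·  ←P1
  7='ad' goto e→8
  8='ade' goto c→9
  9='adec' goto ·  ←P2
  10='bd' goto b→11
  11='bdb' goto b→12
  12='bdbb' goto a→13
  13='bdbba' goto ·  ←P3
  14='aa' goto ·  ←P4

BFS fail/out derivation:
  fail(1) 'a': from fail(0)=0 chase 'a': 0 ⇒ 0;  out=∅∪out(0)=∅
  fail(4) 'b': from fail(0)=0 chase 'b': 0 ⇒ 0;  out=∅∪out(0)=∅
  fail(2) 'ab': from fail(1)=0 chase 'b': 0 ⇒ 4;  out=∅∪out(4)=∅
  fail(5) 'ba': from fail(4)=0 chase 'a': 0 ⇒ 1;  out=∅∪out(1)=∅
  fail(7) 'ad': from fail(1)=0 chase 'd': 0 ⇒ 0;  out=∅∪out(0)=∅
  fail(10) 'bd': from fail(4)=0 chase 'd': 0 ⇒ 0;  out=∅∪out(0)=∅
  fail(14) 'aa': from fail(1)=0 chase 'a': 0 ⇒ 1;  out={4}∪out(1)={4}
  fail(3) 'abe': from fail(2)=4 chase 'e': 4→0 ⇒ 0;  out={0}∪out(0)={0}
  fail(6) 'baa': from fail(5)=1 chase 'a': 1 ⇒ 14;  out={1}∪out(14)={1,4}
  fail(8) 'ade': from fail(7)=0 chase 'e': 0 ⇒ 0;  out=∅∪out(0)=∅
  fail(11) 'bdb': from fail(10)=0 chase 'b': 0 ⇒ 4;  out=∅∪out(4)=∅
  fail(9) 'adec': from fail(8)=0 chase 'c': 0 ⇒ 0;  out={2}∪out(0)={2}
  fail(12) 'bdbb': from fail(11)=4 chase 'b': 4→0 ⇒ 4;  out=∅∪out(4)=∅
  fail(13) 'bdbba': from fail(12)=4 chase 'a': 4 ⇒ 5;  out={3}∪out(5)={3}

Scan:
i=0 'a': node 0→1
i=1 'd': node 1→7
i=2 'e': node 7→8
i=3 'c': node 8→9  → match P2@[0:3]
i=4 'a': node 9→1 (fail-walked)
i=5 'a': node 1→14  → match P4@[4:5]
i=6 'e': node 14→0 (fail-walked)
i=7 'a': node 0→1
i=8 'a': node 1→14  → match P4@[7:8]
i=9 'b': node 14→2 (fail-walked)
i=10 'b': node 2→4 (fail-walked)
i=11 'b': node 4→4 (fail-walked)
i=12 'a': node 4→5
i=13 'a': node 5→6  → match P1@[11:13],P4@[12:13]
i=14 'd': node 6→7 (fail-walked)
i=15 'e': node 7→8
i=16 'a': node 8→1 (fail-walked)
i=17 'c': node 1→0 (fail-walked)
i=18 'a': node 0→1
i=19 'd': node 1→7
i=20 'e': node 7→8
i=21 'c': node 8→9  → match P2@[18:21]
i=22 'a': node 9→1 (fail-walked)
i=23 'c': node 1→0 (fail-walked)
i=24 'b': node 0→4
i=25 'a': node 4→5

Result: [[3,2],[5,4],[8,4],[13,1],[13,4],[21,2]]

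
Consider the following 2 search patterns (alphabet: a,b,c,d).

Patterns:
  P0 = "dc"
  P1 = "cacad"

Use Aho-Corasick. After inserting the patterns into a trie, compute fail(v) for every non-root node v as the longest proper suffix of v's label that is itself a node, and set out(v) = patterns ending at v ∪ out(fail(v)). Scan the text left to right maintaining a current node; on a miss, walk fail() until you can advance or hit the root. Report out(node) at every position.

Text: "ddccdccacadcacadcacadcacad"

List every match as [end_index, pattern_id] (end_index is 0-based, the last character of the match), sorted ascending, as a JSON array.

Build:
Trie nodes:
  0='ε' goto c→3 d→1
  1='d' goto c→2
  2='dc' goto ·  ←P0
  3='c' goto a→4
  4='ca' goto c→5
  5='cac' goto a→6
  6='caca' goto d→7
  7='cacad' goto ·  ←P1

Failure links (BFS by depth):
  fail(1) 'd': from fail(0)=0 chase 'd': 0 ⇒ 0;  out=∅∪out(0)=∅
  fail(3) 'c': from fail(0)=0 chase 'c': 0 ⇒ 0;  out=∅∪out(0)=∅
  fail(2) 'dc': from fail(1)=0 chase 'c': 0 ⇒ 3;  out={0}∪out(3)={0}
  fail(4) 'ca': from fail(3)=0 chase 'a': 0 ⇒ 0;  out=∅∪out(0)=∅
  fail(5) 'cac': from fail(4)=0 chase 'c': 0 ⇒ 3;  out=∅∪out(3)=∅
  fail(6) 'caca': from fail(5)=3 chase 'a': 3 ⇒ 4;  out=∅∪out(4)=∅
  fail(7) 'cacad': from fail(6)=4 chase 'd': 4→0 ⇒ 1;  out={1}∪out(1)={1}

Text stream:
[0] read 'd'  n0⇒n1
[1] read 'd'  n1⇒n1 (via fail)
[2] read 'c'  n1⇒n2  → match P0@[1:2]
[3] read 'c'  n2⇒n3 (via fail)
[4] read 'd'  n3⇒n1 (via fail)
[5] read 'c'  n1⇒n2  → match P0@[4:5]
[6] read 'c'  n2⇒n3 (via fail)
[7] read 'a'  n3⇒n4
[8] read 'c'  n4⇒n5
[9] read 'a'  n5⇒n6
[10] read 'd'  n6⇒n7  → match P1@[6:10]
[11] read 'c'  n7⇒n2 (via fail)  → match P0@[10:11]
[12] read 'a'  n2⇒n4 (via fail)
[13] read 'c'  n4⇒n5
[14] read 'a'  n5⇒n6
[15] read 'd'  n6⇒n7  → match P1@[11:15]
[16] read 'c'  n7⇒n2 (via fail)  → match P0@[15:16]
[17] read 'a'  n2⇒n4 (via fail)
[18] read 'c'  n4⇒n5
[19] read 'a'  n5⇒n6
[20] read 'd'  n6⇒n7  → match P1@[16:20]
[21] read 'c'  n7⇒n2 (via fail)  → match P0@[20:21]
[22] read 'a'  n2⇒n4 (via fail)
[23] read 'c'  n4⇒n5
[24] read 'a'  n5⇒n6
[25] read 'd'  n6⇒n7  → match P1@[21:25]

Matches: [[2,0],[5,0],[10,1],[11,0],[15,1],[16,0],[20,1],[21,0],[25,1]]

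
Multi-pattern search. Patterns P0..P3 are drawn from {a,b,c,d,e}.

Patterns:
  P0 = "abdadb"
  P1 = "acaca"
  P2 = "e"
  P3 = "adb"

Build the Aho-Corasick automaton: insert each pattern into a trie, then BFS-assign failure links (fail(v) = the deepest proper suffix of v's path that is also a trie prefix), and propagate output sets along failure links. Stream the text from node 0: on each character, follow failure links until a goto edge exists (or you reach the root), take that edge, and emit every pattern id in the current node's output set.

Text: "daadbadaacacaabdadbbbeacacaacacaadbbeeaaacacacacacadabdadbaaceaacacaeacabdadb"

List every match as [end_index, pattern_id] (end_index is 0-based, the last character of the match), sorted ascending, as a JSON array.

Construct AC machine:
Trie nodes:
  n0 'ε': a→1 e→11
  n1 'a': b→2 c→7 d→12
  n2 'ab': d→3
  n3 'abd': a→4
  n4 'abda': d→5
  n5 'abdad': b→6
  n6 'abdadb': ·  ←P0
  n7 'ac': a→8
  n8 'aca': c→9
  n9 'acac': a→10
  n10 'acaca': ·  ←P1
  n11 'e': ·  ←P2
  n12 'ad': b→13
  n13 'adb': ·  ←P3

Failure links (BFS by depth):
  n1('a'): parent n0 fail=0; on 'a' 0 → fail=0;  out ∅∪∅=∅
  n11('e'): parent n0 fail=0; on 'e' 0 → fail=0;  out {2}∪∅={2}
  n2('ab'): parent n1 fail=0; on 'b' 0 → fail=0;  out ∅∪∅=∅
  n7('ac'): parent n1 fail=0; on 'c' 0 → fail=0;  out ∅∪∅=∅
  n12('ad'): parent n1 fail=0; on 'd' 0 → fail=0;  out ∅∪∅=∅
  n3('abd'): parent n2 fail=0; on 'd' 0 → fail=0;  out ∅∪∅=∅
  n8('aca'): parent n7 fail=0; on 'a' 0 → fail=1;  out ∅∪∅=∅
  n13('adb'): parent n12 fail=0; on 'b' 0 → fail=0;  out {3}∪∅={3}
  n4('abda'): parent n3 fail=0; on 'a' 0 → fail=1;  out ∅∪∅=∅
  n9('acac'): parent n8 fail=1; on 'c' 1 → fail=7;  out ∅∪∅=∅
  n5('abdad'): parent n4 fail=1; on 'd' 1 → fail=12;  out ∅∪∅=∅
  n10('acaca'): parent n9 fail=7; on 'a' 7 → fail=8;  out {1}∪∅={1}
  n6('abdadb'): parent n5 fail=12; on 'b' 12 → fail=13;  out {0}∪{3}={0,3}

Scan:
i=0 'd': node 0→0
i=1 'a': node 0→1
i=2 'a': node 1→1 (fail-walked)
i=3 'd': node 1→12
i=4 'b': node 12→13  emit P3@[2:4]
i=5 'a': node 13→1 (fail-walked)
i=6 'd': node 1→12
i=7 'a': node 12→1 (fail-walked)
i=8 'a': node 1→1 (fail-walked)
i=9 'c': node 1→7
i=10 'a': node 7→8
i=11 'c': node 8→9
i=12 'a': node 9→10  emit P1@[8:12]
i=13 'a': node 10→1 (fail-walked)
i=14 'b': node 1→2
i=15 'd': node 2→3
i=16 'a': node 3→4
i=17 'd': node 4→5
i=18 'b': node 5→6  emit P0@[13:18],P3@[16:18]
i=19 'b': node 6→0 (fail-walked)
i=20 'b': node 0→0
i=21 'e': node 0→11  emit P2@[21:21]
i=22 'a': node 11→1 (fail-walked)
i=23 'c': node 1→7
i=24 'a': node 7→8
i=25 'c': node 8→9
i=26 'a': node 9→10  emit P1@[22:26]
i=27 'a': node 10→1 (fail-walked)
i=28 'c': node 1→7
i=29 'a': node 7→8
i=30 'c': node 8→9
i=31 'a': node 9→10  emit P1@[27:31]
i=32 'a': node 10→1 (fail-walked)
i=33 'd': node 1→12
i=34 'b': node 12→13  emit P3@[32:34]
i=35 'b': node 13→0 (fail-walked)
i=36 'e': node 0→11  emit P2@[36:36]
i=37 'e': node 11→11 (fail-walked)  emit P2@[37:37]
i=38 'a': node 11→1 (fail-walked)
i=39 'a': node 1→1 (fail-walked)
i=40 'a': node 1→1 (fail-walked)
i=41 'c': node 1→7
i=42 'a': node 7→8
i=43 'c': node 8→9
i=44 'a': node 9→10  emit P1@[40:44]
i=45 'c': node 10→9 (fail-walked)
i=46 'a': node 9→10  emit P1@[42:46]
i=47 'c': node 10→9 (fail-walked)
i=48 'a': node 9→10  emit P1@[44:48]
i=49 'c': node 10→9 (fail-walked)
i=50 'a': node 9→10  emit P1@[46:50]
i=51 'd': node 10→12 (fail-walked)
i=52 'a': node 12→1 (fail-walked)
i=53 'b': node 1→2
i=54 'd': node 2→3
i=55 'a': node 3→4
i=56 'd': node 4→5
i=57 'b': node 5→6  emit P0@[52:57],P3@[55:57]
i=58 'a': node 6→1 (fail-walked)
i=59 'a': node 1→1 (fail-walked)
i=60 'c': node 1→7
i=61 'e': node 7→11 (fail-walked)  emit P2@[61:61]
i=62 'a': node 11→1 (fail-walked)
i=63 'a': node 1→1 (fail-walked)
i=64 'c': node 1→7
i=65 'a': node 7→8
i=66 'c': node 8→9
i=67 'a': node 9→10  emit P1@[63:67]
i=68 'e': node 10→11 (fail-walked)  emit P2@[68:68]
i=69 'a': node 11→1 (fail-walked)
i=70 'c': node 1→7
i=71 'a': node 7→8
i=72 'b': node 8→2 (fail-walked)
i=73 'd': node 2→3
i=74 'a': node 3→4
i=75 'd': node 4→5
i=76 'b': node 5→6  emit P0@[71:76],P3@[74:76]

All matches (sorted): [[4,3],[12,1],[18,0],[18,3],[21,2],[26,1],[31,1],[34,3],[36,2],[37,2],[44,1],[46,1],[48,1],[50,1],[57,0],[57,3],[61,2],[67,1],[68,2],[76,0],[76,3]]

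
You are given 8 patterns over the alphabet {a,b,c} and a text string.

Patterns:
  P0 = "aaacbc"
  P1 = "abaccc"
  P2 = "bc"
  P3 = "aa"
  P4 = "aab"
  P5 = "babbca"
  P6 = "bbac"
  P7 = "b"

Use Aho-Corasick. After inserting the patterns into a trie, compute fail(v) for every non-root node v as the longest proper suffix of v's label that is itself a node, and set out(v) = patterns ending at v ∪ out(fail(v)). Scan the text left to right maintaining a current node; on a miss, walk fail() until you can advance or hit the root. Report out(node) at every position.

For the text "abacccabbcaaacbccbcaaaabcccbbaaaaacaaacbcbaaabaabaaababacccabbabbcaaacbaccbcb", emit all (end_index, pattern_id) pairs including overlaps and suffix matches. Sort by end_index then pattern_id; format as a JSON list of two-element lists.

Construct AC machine:
Trie nodes:
  0='ε' goto a→1 b→12
  1='a' goto a→2 b→7
  2='aa' goto a→3 b→14  ←P3
  3='aaa' goto c→4
  4='aaac' goto b→5
  5='aaacb' goto c→6
  6='aaacbc' goto ·  ←P0
  7='ab' goto a→8
  8='aba' goto c→9
  9='abac' goto c→10
  10='abacc' goto c→11
  11='abaccc' goto ·  ←P1
  12='b' goto a→15 b→20 c→13  ←P7
  13='bc' goto ·  ←P2
  14='aab' goto ·  ←P4
  15='ba' goto b→16
  16='bab' goto b→17
  17='babb' goto c→18
  18='babbc' goto a→19
  19='babbca' goto ·  ←P5
  20='bb' goto a→21
  21='bba' goto c→22
  22='bbac' goto ·  ←P6

Failure links (BFS by depth):
  fail(1) 'a': from fail(0)=0 chase 'a': 0 ⇒ 0;  out=∅∪out(0)=∅
  fail(12) 'b': from fail(0)=0 chase 'b': 0 ⇒ 0;  out={7}∪out(0)={7}
  fail(2) 'aa': from fail(1)=0 chase 'a': 0 ⇒ 1;  out={3}∪out(1)={3}
  fail(7) 'ab': from fail(1)=0 chase 'b': 0 ⇒ 12;  out=∅∪out(12)={7}
  fail(13) 'bc': from fail(12)=0 chase 'c': 0 ⇒ 0;  out={2}∪out(0)={2}
  fail(15) 'ba': from fail(12)=0 chase 'a': 0 ⇒ 1;  out=∅∪out(1)=∅
  fail(20) 'bb': from fail(12)=0 chase 'b': 0 ⇒ 12;  out=∅∪out(12)={7}
  fail(3) 'aaa': from fail(2)=1 chase 'a': 1 ⇒ 2;  out=∅∪out(2)={3}
  fail(8) 'aba': from fail(7)=12 chase 'a': 12 ⇒ 15;  out=∅∪out(15)=∅
  fail(14) 'aab': from fail(2)=1 chase 'b': 1 ⇒ 7;  out={4}∪out(7)={4,7}
  fail(16) 'bab': from fail(15)=1 chase 'b': 1 ⇒ 7;  out=∅∪out(7)={7}
  fail(21) 'bba': from fail(20)=12 chase 'a': 12 ⇒ 15;  out=∅∪out(15)=∅
  fail(4) 'aaac': from fail(3)=2 chase 'c': 2→1→0 ⇒ 0;  out=∅∪out(0)=∅
  fail(9) 'abac': from fail(8)=15 chase 'c': 15→1→0 ⇒ 0;  out=∅∪out(0)=∅
  fail(17) 'babb': from fail(16)=7 chase 'b': 7→12 ⇒ 20;  out=∅∪out(20)={7}
  fail(22) 'bbac': from fail(21)=15 chase 'c': 15→1→0 ⇒ 0;  out={6}∪out(0)={6}
  fail(5) 'aaacb': from fail(4)=0 chase 'b': 0 ⇒ 12;  out=∅∪out(12)={7}
  fail(10) 'abacc': from fail(9)=0 chase 'c': 0 ⇒ 0;  out=∅∪out(0)=∅
  fail(18) 'babbc': from fail(17)=20 chase 'c': 20→12 ⇒ 13;  out=∅∪out(13)={2}
  fail(6) 'aaacbc': from fail(5)=12 chase 'c': 12 ⇒ 13;  out={0}∪out(13)={0,2}
  fail(11) 'abaccc': from fail(10)=0 chase 'c': 0 ⇒ 0;  out={1}∪out(0)={1}
  fail(19) 'babbca': from fail(18)=13 chase 'a': 13→0 ⇒ 1;  out={5}∪out(1)={5}

Text stream:
[0] read 'a'  n0⇒n1
[1] read 'b'  n1⇒n7  → match P7@[1:1]
[2] read 'a'  n7⇒n8
[3] read 'c'  n8⇒n9
[4] read 'c'  n9⇒n10
[5] read 'c'  n10⇒n11  → match P1@[0:5]
[6] read 'a'  n11⇒n1 (fail-walked)
[7] read 'b'  n1⇒n7  → match P7@[7:7]
[8] read 'b'  n7⇒n20 (fail-walked)  → match P7@[8:8]
[9] read 'c'  n20⇒n13 (fail-walked)  → match P2@[8:9]
[10] read 'a'  n13⇒n1 (fail-walked)
[11] read 'a'  n1⇒n2  → match P3@[10:11]
[12] read 'a'  n2⇒n3  → match P3@[11:12]
[13] read 'c'  n3⇒n4
[14] read 'b'  n4⇒n5  → match P7@[14:14]
[15] read 'c'  n5⇒n6  → match P0@[10:15],P2@[14:15]
[16] read 'c'  n6⇒n0 (fail-walked)
[17] read 'b'  n0⇒n12  → match P7@[17:17]
[18] read 'c'  n12⇒n13  → match P2@[17:18]
[19] read 'a'  n13⇒n1 (fail-walked)
[20] read 'a'  n1⇒n2  → match P3@[19:20]
[21] read 'a'  n2⇒n3  → match P3@[20:21]
[22] read 'a'  n3⇒n3 (fail-walked)  → match P3@[21:22]
[23] read 'b'  n3⇒n14 (fail-walked)  → match P4@[21:23],P7@[23:23]
[24] read 'c'  n14⇒n13 (fail-walked)  → match P2@[23:24]
[25] read 'c'  n13⇒n0 (fail-walked)
[26] read 'c'  n0⇒n0
[27] read 'b'  n0⇒n12  → match P7@[27:27]
[28] read 'b'  n12⇒n20  → match P7@[28:28]
[29] read 'a'  n20⇒n21
[30] read 'a'  n21⇒n2 (fail-walked)  → match P3@[29:30]
[31] read 'a'  n2⇒n3  → match P3@[30:31]
[32] read 'a'  n3⇒n3 (fail-walked)  → match P3@[31:32]
[33] read 'a'  n3⇒n3 (fail-walked)  → match P3@[32:33]
[34] read 'c'  n3⇒n4
[35] read 'a'  n4⇒n1 (fail-walked)
[36] read 'a'  n1⇒n2  → match P3@[35:36]
[37] read 'a'  n2⇒n3  → match P3@[36:37]
[38] read 'c'  n3⇒n4
[39] read 'b'  n4⇒n5  → match P7@[39:39]
[40] read 'c'  n5⇒n6  → match P0@[35:40],P2@[39:40]
[41] read 'b'  n6⇒n12 (fail-walked)  → match P7@[41:41]
[42] read 'a'  n12⇒n15
[43] read 'a'  n15⇒n2 (fail-walked)  → match P3@[42:43]
[44] read 'a'  n2⇒n3  → match P3@[43:44]
[45] read 'b'  n3⇒n14 (fail-walked)  → match P4@[43:45],P7@[45:45]
[46] read 'a'  n14⇒n8 (fail-walked)
[47] read 'a'  n8⇒n2 (fail-walked)  → match P3@[46:47]
[48] read 'b'  n2⇒n14  → match P4@[46:48],P7@[48:48]
[49] read 'a'  n14⇒n8 (fail-walked)
[50] read 'a'  n8⇒n2 (fail-walked)  → match P3@[49:50]
[51] read 'a'  n2⇒n3  → match P3@[50:51]
[52] read 'b'  n3⇒n14 (fail-walked)  → match P4@[50:52],P7@[52:52]
[53] read 'a'  n14⇒n8 (fail-walked)
[54] read 'b'  n8⇒n16 (fail-walked)  → match P7@[54:54]
[55] read 'a'  n16⇒n8 (fail-walked)
[56] read 'c'  n8⇒n9
[57] read 'c'  n9⇒n10
[58] read 'c'  n10⇒n11  → match P1@[53:58]
[59] read 'a'  n11⇒n1 (fail-walked)
[60] read 'b'  n1⇒n7  → match P7@[60:60]
[61] read 'b'  n7⇒n20 (fail-walked)  → match P7@[61:61]
[62] read 'a'  n20⇒n21
[63] read 'b'  n21⇒n16 (fail-walked)  → match P7@[63:63]
[64] read 'b'  n16⇒n17  → match P7@[64:64]
[65] read 'c'  n17⇒n18  → match P2@[64:65]
[66] read 'a'  n18⇒n19  → match P5@[61:66]
[67] read 'a'  n19⇒n2 (fail-walked)  → match P3@[66:67]
[68] read 'a'  n2⇒n3  → match P3@[67:68]
[69] read 'c'  n3⇒n4
[70] read 'b'  n4⇒n5  → match P7@[70:70]
[71] read 'a'  n5⇒n15 (fail-walked)
[72] read 'c'  n15⇒n0 (fail-walked)
[73] read 'c'  n0⇒n0
[74] read 'b'  n0⇒n12  → match P7@[74:74]
[75] read 'c'  n12⇒n13  → match P2@[74:75]
[76] read 'b'  n13⇒n12 (fail-walked)  → match P7@[76:76]

All matches (sorted): [[1,7],[5,1],[7,7],[8,7],[9,2],[11,3],[12,3],[14,7],[15,0],[15,2],[17,7],[18,2],[20,3],[21,3],[22,3],[23,4],[23,7],[24,2],[27,7],[28,7],[30,3],[31,3],[32,3],[33,3],[36,3],[37,3],[39,7],[40,0],[40,2],[41,7],[43,3],[44,3],[45,4],[45,7],[47,3],[48,4],[48,7],[50,3],[51,3],[52,4],[52,7],[54,7],[58,1],[60,7],[61,7],[63,7],[64,7],[65,2],[66,5],[67,3],[68,3],[70,7],[74,7],[75,2],[76,7]]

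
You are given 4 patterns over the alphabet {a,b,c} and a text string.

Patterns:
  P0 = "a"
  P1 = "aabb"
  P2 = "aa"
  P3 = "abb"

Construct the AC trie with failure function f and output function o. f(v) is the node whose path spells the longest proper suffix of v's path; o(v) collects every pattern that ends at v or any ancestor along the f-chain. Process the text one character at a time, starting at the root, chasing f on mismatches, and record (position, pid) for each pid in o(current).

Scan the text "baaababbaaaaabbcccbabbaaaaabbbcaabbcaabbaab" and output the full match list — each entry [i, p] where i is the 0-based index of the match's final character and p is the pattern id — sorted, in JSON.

Construct AC machine:
Trie (insert patterns):
  n0 'ε': a→1
  n1 'a': a→2 b→5  [P0 ends]
  n2 'aa': b→3  [P2 ends]
  n3 'aab': b→4
  n4 'aabb': ·  [P1 ends]
  n5 'ab': b→6
  n6 'abb': ·  [P3 ends]

BFS fail/out derivation:
  fail(1) 'a': from fail(0)=0 chase 'a': 0 ⇒ 0;  out={0}∪out(0)={0}
  fail(2) 'aa': from fail(1)=0 chase 'a': 0 ⇒ 1;  out={2}∪out(1)={0,2}
  fail(5) 'ab': from fail(1)=0 chase 'b': 0 ⇒ 0;  out=∅∪out(0)=∅
  fail(3) 'aab': from fail(2)=1 chase 'b': 1 ⇒ 5;  out=∅∪out(5)=∅
  fail(6) 'abb': from fail(5)=0 chase 'b': 0 ⇒ 0;  out={3}∪out(0)={3}
  fail(4) 'aabb': from fail(3)=5 chase 'b': 5 ⇒ 6;  out={1}∪out(6)={1,3}

Run:
i=0 'b': node 0→0
i=1 'a': node 0→1  → match P0@[1:1]
i=2 'a': node 1→2  → match P0@[2:2],P2@[1:2]
i=3 'a': node 2→2 (via fail)  → match P0@[3:3],P2@[2:3]
i=4 'b': node 2→3
i=5 'a': node 3→1 (via fail)  → match P0@[5:5]
i=6 'b': node 1→5
i=7 'b': node 5→6  → match P3@[5:7]
i=8 'a': node 6→1 (via fail)  → match P0@[8:8]
i=9 'a': node 1→2  → match P0@[9:9],P2@[8:9]
i=10 'a': node 2→2 (via fail)  → match P0@[10:10],P2@[9:10]
i=11 'a': node 2→2 (via fail)  → match P0@[11:11],P2@[10:11]
i=12 'a': node 2→2 (via fail)  → match P0@[12:12],P2@[11:12]
i=13 'b': node 2→3
i=14 'b': node 3→4  → match P1@[11:14],P3@[12:14]
i=15 'c': node 4→0 (via fail)
i=16 'c': node 0→0
i=17 'c': node 0→0
i=18 'b': node 0→0
i=19 'a': node 0→1  → match P0@[19:19]
i=20 'b': node 1→5
i=21 'b': node 5→6  → match P3@[19:21]
i=22 'a': node 6→1 (via fail)  → match P0@[22:22]
i=23 'a': node 1→2  → match P0@[23:23],P2@[22:23]
i=24 'a': node 2→2 (via fail)  → match P0@[24:24],P2@[23:24]
i=25 'a': node 2→2 (via fail)  → match P0@[25:25],P2@[24:25]
i=26 'a': node 2→2 (via fail)  → match P0@[26:26],P2@[25:26]
i=27 'b': node 2→3
i=28 'b': node 3→4  → match P1@[25:28],P3@[26:28]
i=29 'b': node 4→0 (via fail)
i=30 'c': node 0→0
i=31 'a': node 0→1  → match P0@[31:31]
i=32 'a': node 1→2  → match P0@[32:32],P2@[31:32]
i=33 'b': node 2→3
i=34 'b': node 3→4  → match P1@[31:34],P3@[32:34]
i=35 'c': node 4→0 (via fail)
i=36 'a': node 0→1  → match P0@[36:36]
i=37 'a': node 1→2  → match P0@[37:37],P2@[36:37]
i=38 'b': node 2→3
i=39 'b': node 3→4  → match P1@[36:39],P3@[37:39]
i=40 'a': node 4→1 (via fail)  → match P0@[40:40]
i=41 'a': node 1→2  → match P0@[41:41],P2@[40:41]
i=42 'b': node 2→3

All matches (sorted): [[1,0],[2,0],[2,2],[3,0],[3,2],[5,0],[7,3],[8,0],[9,0],[9,2],[10,0],[10,2],[11,0],[11,2],[12,0],[12,2],[14,1],[14,3],[19,0],[21,3],[22,0],[23,0],[23,2],[24,0],[24,2],[25,0],[25,2],[26,0],[26,2],[28,1],[28,3],[31,0],[32,0],[32,2],[34,1],[34,3],[36,0],[37,0],[37,2],[39,1],[39,3],[40,0],[41,0],[41,2]]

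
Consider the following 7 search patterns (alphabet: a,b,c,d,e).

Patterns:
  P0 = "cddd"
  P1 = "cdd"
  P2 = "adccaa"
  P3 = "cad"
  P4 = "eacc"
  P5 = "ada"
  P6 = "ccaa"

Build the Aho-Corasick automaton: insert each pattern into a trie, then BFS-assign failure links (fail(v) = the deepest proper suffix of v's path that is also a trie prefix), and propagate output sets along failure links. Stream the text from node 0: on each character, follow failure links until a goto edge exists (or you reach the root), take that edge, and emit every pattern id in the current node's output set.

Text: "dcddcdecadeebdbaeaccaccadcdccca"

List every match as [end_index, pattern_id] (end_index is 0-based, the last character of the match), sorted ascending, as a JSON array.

Construct AC machine:
Trie nodes:
  n0 'ε': a→5 c→1 e→13
  n1 'c': a→11 c→18 d→2
  n2 'cd': d→3
  n3 'cdd': d→4  [P1 ends]
  n4 'cddd': ·  [P0 ends]
  n5 'a': d→6
  n6 'ad': a→17 c→7
  n7 'adc': c→8
  n8 'adcc': a→9
  n9 'adcca': a→10
  n10 'adccaa': ·  [P2 ends]
  n11 'ca': d→12
  n12 'cad': ·  [P3 ends]
  n13 'e': a→14
  n14 'ea': c→15
  n15 'eac': c→16
  n16 'eacc': ·  [P4 ends]
  n17 'ada': ·  [P5 ends]
  n18 'cc': a→19
  n19 'cca': a→20
  n20 'ccaa': ·  [P6 ends]

BFS fail/out derivation:
  fail(1) 'c': from fail(0)=0 chase 'c': 0 ⇒ 0;  out=∅∪out(0)=∅
  fail(5) 'a': from fail(0)=0 chase 'a': 0 ⇒ 0;  out=∅∪out(0)=∅
  fail(13) 'e': from fail(0)=0 chase 'e': 0 ⇒ 0;  out=∅∪out(0)=∅
  fail(2) 'cd': from fail(1)=0 chase 'd': 0 ⇒ 0;  out=∅∪out(0)=∅
  fail(6) 'ad': from fail(5)=0 chase 'd': 0 ⇒ 0;  out=∅∪out(0)=∅
  fail(11) 'ca': from fail(1)=0 chase 'a': 0 ⇒ 5;  out=∅∪out(5)=∅
  fail(14) 'ea': from fail(13)=0 chase 'a': 0 ⇒ 5;  out=∅∪out(5)=∅
  fail(18) 'cc': from fail(1)=0 chase 'c': 0 ⇒ 1;  out=∅∪out(1)=∅
  fail(3) 'cdd': from fail(2)=0 chase 'd': 0 ⇒ 0;  out={1}∪out(0)={1}
  fail(7) 'adc': from fail(6)=0 chase 'c': 0 ⇒ 1;  out=∅∪out(1)=∅
  fail(12) 'cad': from fail(11)=5 chase 'd': 5 ⇒ 6;  out={3}∪out(6)={3}
  fail(15) 'eac': from fail(14)=5 chase 'c': 5→0 ⇒ 1;  out=∅∪out(1)=∅
  fail(17) 'ada': from fail(6)=0 chase 'a': 0 ⇒ 5;  out={5}∪out(5)={5}
  fail(19) 'cca': from fail(18)=1 chase 'a': 1 ⇒ 11;  out=∅∪out(11)=∅
  fail(4) 'cddd': from fail(3)=0 chase 'd': 0 ⇒ 0;  out={0}∪out(0)={0}
  fail(8) 'adcc': from fail(7)=1 chase 'c': 1 ⇒ 18;  out=∅∪out(18)=∅
  fail(16) 'eacc': from fail(15)=1 chase 'c': 1 ⇒ 18;  out={4}∪out(18)={4}
  fail(20) 'ccaa': from fail(19)=11 chase 'a': 11→5→0 ⇒ 5;  out={6}∪out(5)={6}
  fail(9) 'adcca': from fail(8)=18 chase 'a': 18 ⇒ 19;  out=∅∪out(19)=∅
  fail(10) 'adccaa': from fail(9)=19 chase 'a': 19 ⇒ 20;  out={2}∪out(20)={2,6}

Scan:
i=0 'd': node 0→0
i=1 'c': node 0→1
i=2 'd': node 1→2
i=3 'd': node 2→3  emit P1@[1:3]
i=4 'c': node 3→1 (fail-walked)
i=5 'd': node 1→2
i=6 'e': node 2→13 (fail-walked)
i=7 'c': node 13→1 (fail-walked)
i=8 'a': node 1→11
i=9 'd': node 11→12  emit P3@[7:9]
i=10 'e': node 12→13 (fail-walked)
i=11 'e': node 13→13 (fail-walked)
i=12 'b': node 13→0 (fail-walked)
i=13 'd': node 0→0
i=14 'b': node 0→0
i=15 'a': node 0→5
i=16 'e': node 5→13 (fail-walked)
i=17 'a': node 13→14
i=18 'c': node 14→15
i=19 'c': node 15→16  emit P4@[16:19]
i=20 'a': node 16→19 (fail-walked)
i=21 'c': node 19→1 (fail-walked)
i=22 'c': node 1→18
i=23 'a': node 18→19
i=24 'd': node 19→12 (fail-walked)  emit P3@[22:24]
i=25 'c': node 12→7 (fail-walked)
i=26 'd': node 7→2 (fail-walked)
i=27 'c': node 2→1 (fail-walked)
i=28 'c': node 1→18
i=29 'c': node 18→18 (fail-walked)
i=30 'a': node 18→19

Matches: [[3,1],[9,3],[19,4],[24,3]]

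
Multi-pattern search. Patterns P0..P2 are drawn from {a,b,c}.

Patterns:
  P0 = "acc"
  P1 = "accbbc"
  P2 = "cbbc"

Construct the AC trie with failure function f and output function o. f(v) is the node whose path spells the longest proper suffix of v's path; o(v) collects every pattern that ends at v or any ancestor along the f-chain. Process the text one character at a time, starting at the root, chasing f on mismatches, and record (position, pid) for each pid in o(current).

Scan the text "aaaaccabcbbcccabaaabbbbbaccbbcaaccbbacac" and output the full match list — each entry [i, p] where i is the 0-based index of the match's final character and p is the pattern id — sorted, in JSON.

Build automaton:
Trie nodes:
  0='ε' goto a→1 c→7
  1='a' goto c→2
  2='ac' goto c→3
  3='acc' goto b→4  ←P0
  4='accb' goto b→5
  5='accbb' goto c→6
  6='accbbc' goto ·  ←P1
  7='c' goto b→8
  8='cb' goto b→9
  9='cbb' goto c→10
  10='cbbc' goto ·  ←P2

BFS fail/out derivation:
  fail(1) 'a': from fail(0)=0 chase 'a': 0 ⇒ 0;  out=∅∪out(0)=∅
  fail(7) 'c': from fail(0)=0 chase 'c': 0 ⇒ 0;  out=∅∪out(0)=∅
  fail(2) 'ac': from fail(1)=0 chase 'c': 0 ⇒ 7;  out=∅∪out(7)=∅
  fail(8) 'cb': from fail(7)=0 chase 'b': 0 ⇒ 0;  out=∅∪out(0)=∅
  fail(3) 'acc': from fail(2)=7 chase 'c': 7→0 ⇒ 7;  out={0}∪out(7)={0}
  fail(9) 'cbb': from fail(8)=0 chase 'b': 0 ⇒ 0;  out=∅∪out(0)=∅
  fail(4) 'accb': from fail(3)=7 chase 'b': 7 ⇒ 8;  out=∅∪out(8)=∅
  fail(10) 'cbbc': from fail(9)=0 chase 'c': 0 ⇒ 7;  out={2}∪out(7)={2}
  fail(5) 'accbb': from fail(4)=8 chase 'b': 8 ⇒ 9;  out=∅∪out(9)=∅
  fail(6) 'accbbc': from fail(5)=9 chase 'c': 9 ⇒ 10;  out={1}∪out(10)={1,2}

Run:
i=0 'a': node 0→1
i=1 'a': node 1→1 (via fail)
i=2 'a': node 1→1 (via fail)
i=3 'a': node 1→1 (via fail)
i=4 'c': node 1→2
i=5 'c': node 2→3  ** P0@[3:5]
i=6 'a': node 3→1 (via fail)
i=7 'b': node 1→0 (via fail)
i=8 'c': node 0→7
i=9 'b': node 7→8
i=10 'b': node 8→9
i=11 'c': node 9→10  ** P2@[8:11]
i=12 'c': node 10→7 (via fail)
i=13 'c': node 7→7 (via fail)
i=14 'a': node 7→1 (via fail)
i=15 'b': node 1→0 (via fail)
i=16 'a': node 0→1
i=17 'a': node 1→1 (via fail)
i=18 'a': node 1→1 (via fail)
i=19 'b': node 1→0 (via fail)
i=20 'b': node 0→0
i=21 'b': node 0→0
i=22 'b': node 0→0
i=23 'b': node 0→0
i=24 'a': node 0→1
i=25 'c': node 1→2
i=26 'c': node 2→3  ** P0@[24:26]
i=27 'b': node 3→4
i=28 'b': node 4→5
i=29 'c': node 5→6  ** P1@[24:29],P2@[26:29]
i=30 'a': node 6→1 (via fail)
i=31 'a': node 1→1 (via fail)
i=32 'c': node 1→2
i=33 'c': node 2→3  ** P0@[31:33]
i=34 'b': node 3→4
i=35 'b': node 4→5
i=36 'a': node 5→1 (via fail)
i=37 'c': node 1→2
i=38 'a': node 2→1 (via fail)
i=39 'c': node 1→2

All matches (sorted): [[5,0],[11,2],[26,0],[29,1],[29,2],[33,0]]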